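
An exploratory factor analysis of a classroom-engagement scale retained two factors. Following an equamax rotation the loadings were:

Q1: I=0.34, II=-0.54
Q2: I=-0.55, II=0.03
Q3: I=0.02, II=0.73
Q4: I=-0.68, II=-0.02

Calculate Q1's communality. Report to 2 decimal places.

0.41

h² = 0.34² + (-0.54)² = 0.1156 + 0.2916 = 0.4072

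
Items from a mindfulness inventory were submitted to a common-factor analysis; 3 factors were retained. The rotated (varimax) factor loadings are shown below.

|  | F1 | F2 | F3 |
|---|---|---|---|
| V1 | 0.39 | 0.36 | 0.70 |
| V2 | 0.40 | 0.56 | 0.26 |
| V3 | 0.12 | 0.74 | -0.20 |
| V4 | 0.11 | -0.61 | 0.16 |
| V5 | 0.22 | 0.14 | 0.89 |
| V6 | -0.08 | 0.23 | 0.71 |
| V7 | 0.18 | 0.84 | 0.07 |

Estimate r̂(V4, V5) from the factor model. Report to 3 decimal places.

0.081

r̂ = Σ λ_i·λ_j across factors = (0.11)(0.22) + (-0.61)(0.14) + (0.16)(0.89)
  = +0.0242 -0.0854 +0.1424 = 0.0812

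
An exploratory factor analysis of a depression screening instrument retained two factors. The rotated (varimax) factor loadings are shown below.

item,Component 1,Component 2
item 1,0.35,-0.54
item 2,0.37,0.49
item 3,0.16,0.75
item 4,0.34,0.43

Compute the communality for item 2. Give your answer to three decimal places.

h² = 0.37² + 0.49² = 0.1369 + 0.2401 = 0.3770

0.377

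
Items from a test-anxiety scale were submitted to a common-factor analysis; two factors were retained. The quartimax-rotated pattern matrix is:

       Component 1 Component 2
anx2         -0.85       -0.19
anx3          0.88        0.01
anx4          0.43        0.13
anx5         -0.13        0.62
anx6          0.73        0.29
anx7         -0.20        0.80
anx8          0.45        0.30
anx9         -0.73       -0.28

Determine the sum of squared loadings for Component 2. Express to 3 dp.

SS loadings for Component 2 = (-0.19)² + 0.01² + 0.13² + 0.62² + 0.29² + 0.80² + 0.30² + (-0.28)² = 0.0361 + 0.0001 + 0.0169 + 0.3844 + 0.0841 + 0.6400 + 0.0900 + 0.0784 = 1.3300

1.330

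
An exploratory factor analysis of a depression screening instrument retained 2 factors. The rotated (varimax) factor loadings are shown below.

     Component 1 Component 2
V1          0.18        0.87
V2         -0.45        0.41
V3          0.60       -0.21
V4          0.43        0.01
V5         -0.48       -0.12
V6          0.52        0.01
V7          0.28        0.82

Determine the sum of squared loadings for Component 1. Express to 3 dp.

1.359

SS loadings for Component 1 = 0.18² + (-0.45)² + 0.60² + 0.43² + (-0.48)² + 0.52² + 0.28² = 0.0324 + 0.2025 + 0.3600 + 0.1849 + 0.2304 + 0.2704 + 0.0784 = 1.3590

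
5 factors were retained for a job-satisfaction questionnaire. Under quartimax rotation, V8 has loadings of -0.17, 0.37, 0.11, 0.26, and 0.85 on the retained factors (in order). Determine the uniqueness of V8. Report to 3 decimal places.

h² = (-0.17)² + 0.37² + 0.11² + 0.26² + 0.85² = 0.0289 + 0.1369 + 0.0121 + 0.0676 + 0.7225 = 0.9680
Uniqueness u² = 1 − h² = 1 − 0.9680 = 0.0320

0.032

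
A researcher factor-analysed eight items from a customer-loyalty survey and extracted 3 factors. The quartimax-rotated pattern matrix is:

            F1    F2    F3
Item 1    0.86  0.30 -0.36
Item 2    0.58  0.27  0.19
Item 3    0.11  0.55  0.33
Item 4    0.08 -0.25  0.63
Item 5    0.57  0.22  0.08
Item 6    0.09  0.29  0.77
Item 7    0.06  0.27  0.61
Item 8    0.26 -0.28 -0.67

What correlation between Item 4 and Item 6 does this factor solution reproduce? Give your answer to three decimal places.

0.420

r̂ = Σ λ_i·λ_j across factors = (0.08)(0.09) + (-0.25)(0.29) + (0.63)(0.77)
  = +0.0072 -0.0725 +0.4851 = 0.4198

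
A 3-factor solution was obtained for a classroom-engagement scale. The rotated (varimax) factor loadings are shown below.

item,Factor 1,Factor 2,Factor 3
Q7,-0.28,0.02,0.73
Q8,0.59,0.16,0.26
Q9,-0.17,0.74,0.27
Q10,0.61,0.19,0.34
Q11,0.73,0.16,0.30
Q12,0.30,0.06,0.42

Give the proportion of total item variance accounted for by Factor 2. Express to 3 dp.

SS loadings for Factor 2 = 0.02² + 0.16² + 0.74² + 0.19² + 0.16² + 0.06² = 0.6389
Proportion of variance = 0.6389 / 6 = 0.1065.

0.106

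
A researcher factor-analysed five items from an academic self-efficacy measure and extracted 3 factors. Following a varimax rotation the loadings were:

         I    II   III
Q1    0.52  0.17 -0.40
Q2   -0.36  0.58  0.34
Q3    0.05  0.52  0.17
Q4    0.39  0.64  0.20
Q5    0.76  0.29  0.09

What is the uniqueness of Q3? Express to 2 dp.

h² = 0.05² + 0.52² + 0.17² = 0.0025 + 0.2704 + 0.0289 = 0.3018
Uniqueness u² = 1 − h² = 1 − 0.3018 = 0.6982

0.70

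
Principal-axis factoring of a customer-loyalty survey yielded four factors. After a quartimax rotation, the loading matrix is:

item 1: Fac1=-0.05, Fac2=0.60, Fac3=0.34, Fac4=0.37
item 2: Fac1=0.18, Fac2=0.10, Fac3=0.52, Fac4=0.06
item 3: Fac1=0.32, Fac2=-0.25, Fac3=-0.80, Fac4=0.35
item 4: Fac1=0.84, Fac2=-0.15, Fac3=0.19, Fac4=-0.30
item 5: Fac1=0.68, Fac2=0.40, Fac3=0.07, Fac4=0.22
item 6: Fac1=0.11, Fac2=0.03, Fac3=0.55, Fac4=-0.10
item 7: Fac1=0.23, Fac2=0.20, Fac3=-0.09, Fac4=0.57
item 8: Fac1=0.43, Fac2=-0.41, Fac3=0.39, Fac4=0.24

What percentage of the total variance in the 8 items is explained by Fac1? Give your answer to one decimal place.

SS loadings for Fac1 = (-0.05)² + 0.18² + 0.32² + 0.84² + 0.68² + 0.11² + 0.23² + 0.43² = 1.5552
With 8 standardized items, total variance = 8. Proportion = 1.5552/8 = 0.1944 → 19.44%.

19.4%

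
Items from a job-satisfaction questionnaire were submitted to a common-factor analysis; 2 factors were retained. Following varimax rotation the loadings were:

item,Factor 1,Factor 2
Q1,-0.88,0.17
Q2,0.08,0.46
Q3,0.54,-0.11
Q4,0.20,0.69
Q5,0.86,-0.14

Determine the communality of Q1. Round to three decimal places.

0.803

h² = (-0.88)² + 0.17² = 0.7744 + 0.0289 = 0.8033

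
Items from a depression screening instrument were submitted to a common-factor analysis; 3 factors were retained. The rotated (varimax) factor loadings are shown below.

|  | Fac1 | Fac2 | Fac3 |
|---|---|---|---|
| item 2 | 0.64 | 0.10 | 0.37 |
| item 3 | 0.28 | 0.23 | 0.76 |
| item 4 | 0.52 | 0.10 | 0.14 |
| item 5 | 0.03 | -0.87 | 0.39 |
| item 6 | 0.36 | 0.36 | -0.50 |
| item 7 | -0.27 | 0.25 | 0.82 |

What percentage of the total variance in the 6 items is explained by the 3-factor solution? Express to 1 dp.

Communalities: 0.5565, 0.7089, 0.3000, 0.9099, 0.5092, 0.8078; Σh² = 3.7923.
Total variance with 6 standardized items is 6, so the solution explains 3.7923/6 = 0.6321 = 63.21%.

63.2%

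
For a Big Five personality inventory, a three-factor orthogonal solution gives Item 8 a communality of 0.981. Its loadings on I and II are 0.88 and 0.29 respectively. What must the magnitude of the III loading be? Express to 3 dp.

Under orthogonal rotation h² = Σλ², so λ_III² = h² − (0.8585) = 0.981 − 0.8585 = 0.1225.
|λ| = √0.1225 = 0.3500.

0.350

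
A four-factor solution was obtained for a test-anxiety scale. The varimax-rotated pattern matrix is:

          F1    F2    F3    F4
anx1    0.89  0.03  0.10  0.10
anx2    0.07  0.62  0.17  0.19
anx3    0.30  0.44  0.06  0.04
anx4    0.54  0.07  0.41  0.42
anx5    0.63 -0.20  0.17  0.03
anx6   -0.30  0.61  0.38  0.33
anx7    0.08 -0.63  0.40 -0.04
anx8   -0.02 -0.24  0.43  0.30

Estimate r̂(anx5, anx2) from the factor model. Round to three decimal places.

r̂ = Σ λ_i·λ_j across factors = (0.63)(0.07) + (-0.20)(0.62) + (0.17)(0.17) + (0.03)(0.19)
  = +0.0441 -0.1240 +0.0289 +0.0057 = -0.0453

-0.045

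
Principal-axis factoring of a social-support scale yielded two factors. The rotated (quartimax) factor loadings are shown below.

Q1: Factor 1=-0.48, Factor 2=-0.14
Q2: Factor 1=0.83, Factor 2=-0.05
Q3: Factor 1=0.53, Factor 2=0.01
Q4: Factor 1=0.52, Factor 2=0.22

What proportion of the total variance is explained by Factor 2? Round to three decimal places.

0.018

SS loadings for Factor 2 = (-0.14)² + (-0.05)² + 0.01² + 0.22² = 0.0706
Proportion of variance = 0.0706 / 4 = 0.0176.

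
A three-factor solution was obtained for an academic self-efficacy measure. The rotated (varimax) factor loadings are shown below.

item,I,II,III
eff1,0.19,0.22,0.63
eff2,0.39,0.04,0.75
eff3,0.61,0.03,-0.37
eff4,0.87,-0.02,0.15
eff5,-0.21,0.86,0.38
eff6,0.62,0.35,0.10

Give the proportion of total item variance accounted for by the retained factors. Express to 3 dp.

0.655

SS loadings by factor: 1.7457, 0.9134, 1.2732; total = 3.9323.
Total variance with 6 standardized items is 6, so the solution explains 3.9323/6 = 0.6554.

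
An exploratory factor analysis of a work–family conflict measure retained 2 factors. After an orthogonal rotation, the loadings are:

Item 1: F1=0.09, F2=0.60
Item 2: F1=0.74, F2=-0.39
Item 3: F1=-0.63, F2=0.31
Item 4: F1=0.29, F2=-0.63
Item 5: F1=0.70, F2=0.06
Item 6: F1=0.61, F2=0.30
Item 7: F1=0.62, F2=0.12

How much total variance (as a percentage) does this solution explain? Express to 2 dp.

SS loadings by factor: 2.2832, 1.1131; total = 3.3963.
Total variance with 7 standardized items is 7, so the solution explains 3.3963/7 = 0.4852 = 48.52%.

48.52%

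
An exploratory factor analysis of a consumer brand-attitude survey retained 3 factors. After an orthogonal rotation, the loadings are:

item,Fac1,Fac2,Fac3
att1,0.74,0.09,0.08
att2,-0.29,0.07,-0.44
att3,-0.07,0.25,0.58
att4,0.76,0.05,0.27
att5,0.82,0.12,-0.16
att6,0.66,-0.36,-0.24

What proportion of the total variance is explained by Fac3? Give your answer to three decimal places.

0.115

SS loadings for Fac3 = 0.08² + (-0.44)² + 0.58² + 0.27² + (-0.16)² + (-0.24)² = 0.6925
Proportion of variance = 0.6925 / 6 = 0.1154.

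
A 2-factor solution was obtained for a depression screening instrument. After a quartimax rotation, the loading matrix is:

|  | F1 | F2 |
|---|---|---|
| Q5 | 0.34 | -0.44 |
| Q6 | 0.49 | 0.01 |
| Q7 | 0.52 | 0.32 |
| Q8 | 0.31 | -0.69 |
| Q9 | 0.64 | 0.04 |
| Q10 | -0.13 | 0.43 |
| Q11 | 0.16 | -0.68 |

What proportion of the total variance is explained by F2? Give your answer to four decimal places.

SS loadings for F2 = (-0.44)² + 0.01² + 0.32² + (-0.69)² + 0.04² + 0.43² + (-0.68)² = 1.4211
Proportion of variance = 1.4211 / 7 = 0.2030.

0.2030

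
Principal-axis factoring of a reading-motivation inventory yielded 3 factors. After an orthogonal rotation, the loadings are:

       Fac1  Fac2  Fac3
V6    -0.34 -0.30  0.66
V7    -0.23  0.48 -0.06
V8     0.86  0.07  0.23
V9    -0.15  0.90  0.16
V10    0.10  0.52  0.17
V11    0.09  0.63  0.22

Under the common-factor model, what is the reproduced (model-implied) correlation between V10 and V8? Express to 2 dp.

r̂ = Σ λ_i·λ_j across factors = (0.10)(0.86) + (0.52)(0.07) + (0.17)(0.23)
  = +0.0860 +0.0364 +0.0391 = 0.1615

0.16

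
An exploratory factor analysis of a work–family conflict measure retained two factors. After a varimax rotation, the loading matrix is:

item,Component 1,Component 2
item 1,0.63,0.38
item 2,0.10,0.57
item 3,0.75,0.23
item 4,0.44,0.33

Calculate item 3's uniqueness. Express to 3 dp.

0.385

h² = 0.75² + 0.23² = 0.5625 + 0.0529 = 0.6154
Uniqueness u² = 1 − h² = 1 − 0.6154 = 0.3846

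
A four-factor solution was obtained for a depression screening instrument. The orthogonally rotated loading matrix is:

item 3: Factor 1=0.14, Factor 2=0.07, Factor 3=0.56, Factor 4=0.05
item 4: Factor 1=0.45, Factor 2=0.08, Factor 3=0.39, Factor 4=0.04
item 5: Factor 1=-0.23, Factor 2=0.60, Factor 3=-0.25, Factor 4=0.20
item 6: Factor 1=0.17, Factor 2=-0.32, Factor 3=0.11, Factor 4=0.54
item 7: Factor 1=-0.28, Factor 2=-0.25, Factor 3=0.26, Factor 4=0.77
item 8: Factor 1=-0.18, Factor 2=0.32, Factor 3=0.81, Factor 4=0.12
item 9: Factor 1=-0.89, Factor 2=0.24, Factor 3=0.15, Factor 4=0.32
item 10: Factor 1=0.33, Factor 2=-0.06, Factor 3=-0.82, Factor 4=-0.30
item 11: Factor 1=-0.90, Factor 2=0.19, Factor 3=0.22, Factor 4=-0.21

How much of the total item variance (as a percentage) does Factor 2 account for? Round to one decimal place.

SS loadings for Factor 2 = 0.07² + 0.08² + 0.60² + (-0.32)² + (-0.25)² + 0.32² + 0.24² + (-0.06)² + 0.19² = 0.7359
With 9 standardized items, total variance = 9. Proportion = 0.7359/9 = 0.0818 → 8.18%.

8.2%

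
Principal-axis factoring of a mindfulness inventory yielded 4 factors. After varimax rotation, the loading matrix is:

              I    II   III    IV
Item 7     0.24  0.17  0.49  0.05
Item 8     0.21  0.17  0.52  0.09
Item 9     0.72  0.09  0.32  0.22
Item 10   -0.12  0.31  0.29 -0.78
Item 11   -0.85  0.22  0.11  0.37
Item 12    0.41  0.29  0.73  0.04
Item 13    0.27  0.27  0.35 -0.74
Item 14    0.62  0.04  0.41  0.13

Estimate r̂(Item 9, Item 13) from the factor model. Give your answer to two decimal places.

0.17

r̂ = Σ λ_i·λ_j across factors = (0.72)(0.27) + (0.09)(0.27) + (0.32)(0.35) + (0.22)(-0.74)
  = +0.1944 +0.0243 +0.1120 -0.1628 = 0.1679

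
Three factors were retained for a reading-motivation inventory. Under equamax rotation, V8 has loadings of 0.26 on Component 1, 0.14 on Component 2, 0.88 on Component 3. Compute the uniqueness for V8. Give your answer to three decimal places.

0.138

h² = 0.26² + 0.14² + 0.88² = 0.0676 + 0.0196 + 0.7744 = 0.8616
Uniqueness u² = 1 − h² = 1 − 0.8616 = 0.1384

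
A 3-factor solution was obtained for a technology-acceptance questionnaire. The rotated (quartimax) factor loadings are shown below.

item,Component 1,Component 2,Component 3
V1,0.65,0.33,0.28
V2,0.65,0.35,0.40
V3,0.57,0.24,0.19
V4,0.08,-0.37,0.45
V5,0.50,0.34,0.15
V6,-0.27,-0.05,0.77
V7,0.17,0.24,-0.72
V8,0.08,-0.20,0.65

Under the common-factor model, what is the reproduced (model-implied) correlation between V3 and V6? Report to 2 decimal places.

r̂ = Σ λ_i·λ_j across factors = (0.57)(-0.27) + (0.24)(-0.05) + (0.19)(0.77)
  = -0.1539 -0.0120 +0.1463 = -0.0196

-0.02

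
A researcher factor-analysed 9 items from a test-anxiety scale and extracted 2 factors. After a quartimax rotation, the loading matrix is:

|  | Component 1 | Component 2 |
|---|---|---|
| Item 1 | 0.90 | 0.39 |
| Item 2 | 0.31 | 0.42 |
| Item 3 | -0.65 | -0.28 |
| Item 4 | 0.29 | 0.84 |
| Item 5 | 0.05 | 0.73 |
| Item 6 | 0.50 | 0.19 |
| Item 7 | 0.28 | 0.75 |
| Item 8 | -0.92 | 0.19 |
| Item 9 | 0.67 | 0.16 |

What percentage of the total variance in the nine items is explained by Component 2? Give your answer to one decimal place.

SS loadings for Component 2 = 0.39² + 0.42² + (-0.28)² + 0.84² + 0.73² + 0.19² + 0.75² + 0.19² + 0.16² = 2.3057
With 9 standardized items, total variance = 9. Proportion = 2.3057/9 = 0.2562 → 25.62%.

25.6%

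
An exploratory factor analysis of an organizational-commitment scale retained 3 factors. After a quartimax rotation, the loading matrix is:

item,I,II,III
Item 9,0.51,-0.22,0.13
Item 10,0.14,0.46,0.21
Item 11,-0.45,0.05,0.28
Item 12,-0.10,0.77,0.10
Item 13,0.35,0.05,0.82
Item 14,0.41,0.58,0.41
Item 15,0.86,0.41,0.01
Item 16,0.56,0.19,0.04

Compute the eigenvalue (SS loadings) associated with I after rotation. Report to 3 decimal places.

1.836

SS loadings for I = 0.51² + 0.14² + (-0.45)² + (-0.10)² + 0.35² + 0.41² + 0.86² + 0.56² = 0.2601 + 0.0196 + 0.2025 + 0.0100 + 0.1225 + 0.1681 + 0.7396 + 0.3136 = 1.8360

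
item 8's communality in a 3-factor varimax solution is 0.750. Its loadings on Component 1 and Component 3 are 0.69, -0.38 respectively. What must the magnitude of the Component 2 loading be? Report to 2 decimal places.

0.36

Under orthogonal rotation h² = Σλ², so λ_Component 2² = h² − (0.6205) = 0.750 − 0.6205 = 0.1295.
|λ| = √0.1295 = 0.3599.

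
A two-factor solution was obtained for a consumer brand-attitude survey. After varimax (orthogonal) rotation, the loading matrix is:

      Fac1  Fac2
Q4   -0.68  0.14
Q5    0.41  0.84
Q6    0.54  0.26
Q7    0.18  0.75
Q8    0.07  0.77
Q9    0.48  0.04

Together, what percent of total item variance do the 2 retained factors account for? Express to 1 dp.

Communalities: 0.4820, 0.8737, 0.3592, 0.5949, 0.5978, 0.2320; Σh² = 3.1396.
Total variance with 6 standardized items is 6, so the solution explains 3.1396/6 = 0.5233 = 52.33%.

52.3%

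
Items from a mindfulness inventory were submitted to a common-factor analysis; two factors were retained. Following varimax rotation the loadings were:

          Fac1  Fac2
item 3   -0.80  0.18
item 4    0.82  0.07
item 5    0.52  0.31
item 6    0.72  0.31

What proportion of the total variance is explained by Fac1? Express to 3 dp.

SS loadings for Fac1 = (-0.80)² + 0.82² + 0.52² + 0.72² = 2.1012
Proportion of variance = 2.1012 / 4 = 0.5253.

0.525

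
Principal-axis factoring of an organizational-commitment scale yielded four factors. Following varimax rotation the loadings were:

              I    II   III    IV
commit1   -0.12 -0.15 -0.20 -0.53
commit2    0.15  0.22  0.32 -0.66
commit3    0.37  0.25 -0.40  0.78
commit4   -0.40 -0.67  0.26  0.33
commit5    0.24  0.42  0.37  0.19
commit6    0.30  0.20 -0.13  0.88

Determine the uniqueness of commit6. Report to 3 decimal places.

0.079

h² = 0.30² + 0.20² + (-0.13)² + 0.88² = 0.0900 + 0.0400 + 0.0169 + 0.7744 = 0.9213
Uniqueness u² = 1 − h² = 1 − 0.9213 = 0.0787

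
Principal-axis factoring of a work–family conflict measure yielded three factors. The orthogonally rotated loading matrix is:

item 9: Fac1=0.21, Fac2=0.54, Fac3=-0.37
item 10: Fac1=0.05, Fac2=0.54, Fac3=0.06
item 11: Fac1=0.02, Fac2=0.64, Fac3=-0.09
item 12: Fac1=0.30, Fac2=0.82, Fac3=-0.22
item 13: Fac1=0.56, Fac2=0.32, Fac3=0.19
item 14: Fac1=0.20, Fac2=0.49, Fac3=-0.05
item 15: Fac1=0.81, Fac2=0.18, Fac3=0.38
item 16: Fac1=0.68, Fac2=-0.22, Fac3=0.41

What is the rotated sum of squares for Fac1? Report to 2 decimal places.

SS loadings for Fac1 = 0.21² + 0.05² + 0.02² + 0.30² + 0.56² + 0.20² + 0.81² + 0.68² = 0.0441 + 0.0025 + 0.0004 + 0.0900 + 0.3136 + 0.0400 + 0.6561 + 0.4624 = 1.6091

1.61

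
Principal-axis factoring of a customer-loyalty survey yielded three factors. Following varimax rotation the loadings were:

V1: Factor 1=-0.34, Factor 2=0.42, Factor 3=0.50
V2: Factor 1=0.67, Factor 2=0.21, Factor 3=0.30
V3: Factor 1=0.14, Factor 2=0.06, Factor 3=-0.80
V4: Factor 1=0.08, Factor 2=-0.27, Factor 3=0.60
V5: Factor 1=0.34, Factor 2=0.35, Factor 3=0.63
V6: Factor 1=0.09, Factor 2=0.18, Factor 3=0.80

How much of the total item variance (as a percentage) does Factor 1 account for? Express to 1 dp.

11.9%

SS loadings for Factor 1 = (-0.34)² + 0.67² + 0.14² + 0.08² + 0.34² + 0.09² = 0.7142
With 6 standardized items, total variance = 6. Proportion = 0.7142/6 = 0.1190 → 11.90%.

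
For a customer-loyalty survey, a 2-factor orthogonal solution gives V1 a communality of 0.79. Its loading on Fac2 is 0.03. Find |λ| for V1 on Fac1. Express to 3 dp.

0.888

Under orthogonal rotation h² = Σλ², so λ_Fac1² = h² − (0.0009) = 0.79 − 0.0009 = 0.7891.
|λ| = √0.7891 = 0.8883.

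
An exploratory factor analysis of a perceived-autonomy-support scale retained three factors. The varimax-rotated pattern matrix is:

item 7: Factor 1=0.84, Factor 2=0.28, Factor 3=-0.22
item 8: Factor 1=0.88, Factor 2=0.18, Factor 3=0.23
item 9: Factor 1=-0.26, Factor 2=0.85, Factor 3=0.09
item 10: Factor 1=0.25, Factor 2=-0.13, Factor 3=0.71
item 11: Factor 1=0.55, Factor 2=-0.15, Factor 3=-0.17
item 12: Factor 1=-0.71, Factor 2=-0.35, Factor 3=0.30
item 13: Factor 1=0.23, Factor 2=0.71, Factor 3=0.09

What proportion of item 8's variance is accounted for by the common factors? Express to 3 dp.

0.860

h² = 0.88² + 0.18² + 0.23² = 0.7744 + 0.0324 + 0.0529 = 0.8597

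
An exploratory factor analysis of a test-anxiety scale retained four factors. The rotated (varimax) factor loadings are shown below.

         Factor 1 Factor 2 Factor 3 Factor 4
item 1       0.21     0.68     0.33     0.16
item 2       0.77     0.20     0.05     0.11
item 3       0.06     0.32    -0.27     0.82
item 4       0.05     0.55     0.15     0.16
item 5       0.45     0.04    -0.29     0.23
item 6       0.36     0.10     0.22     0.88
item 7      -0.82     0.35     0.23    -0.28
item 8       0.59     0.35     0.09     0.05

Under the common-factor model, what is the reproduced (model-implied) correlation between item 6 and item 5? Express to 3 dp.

0.305

r̂ = Σ λ_i·λ_j across factors = (0.36)(0.45) + (0.10)(0.04) + (0.22)(-0.29) + (0.88)(0.23)
  = +0.1620 +0.0040 -0.0638 +0.2024 = 0.3046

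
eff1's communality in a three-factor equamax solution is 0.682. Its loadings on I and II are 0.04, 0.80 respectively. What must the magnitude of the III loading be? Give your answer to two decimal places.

Under orthogonal rotation h² = Σλ², so λ_III² = h² − (0.6416) = 0.682 − 0.6416 = 0.0404.
|λ| = √0.0404 = 0.2010.

0.20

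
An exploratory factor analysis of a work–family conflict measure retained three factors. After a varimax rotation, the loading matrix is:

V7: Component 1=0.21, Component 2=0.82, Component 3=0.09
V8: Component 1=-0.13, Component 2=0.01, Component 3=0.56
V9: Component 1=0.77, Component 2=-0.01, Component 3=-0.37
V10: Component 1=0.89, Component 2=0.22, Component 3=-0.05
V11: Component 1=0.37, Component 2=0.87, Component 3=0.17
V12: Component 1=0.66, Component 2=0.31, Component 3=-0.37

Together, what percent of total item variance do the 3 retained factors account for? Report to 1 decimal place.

SS loadings by factor: 2.0185, 1.5740, 0.6269; total = 4.2194.
Total variance with 6 standardized items is 6, so the solution explains 4.2194/6 = 0.7032 = 70.32%.

70.3%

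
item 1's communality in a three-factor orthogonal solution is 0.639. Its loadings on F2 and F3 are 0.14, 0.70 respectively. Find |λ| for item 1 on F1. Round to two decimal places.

Under orthogonal rotation h² = Σλ², so λ_F1² = h² − (0.5096) = 0.639 − 0.5096 = 0.1294.
|λ| = √0.1294 = 0.3597.

0.36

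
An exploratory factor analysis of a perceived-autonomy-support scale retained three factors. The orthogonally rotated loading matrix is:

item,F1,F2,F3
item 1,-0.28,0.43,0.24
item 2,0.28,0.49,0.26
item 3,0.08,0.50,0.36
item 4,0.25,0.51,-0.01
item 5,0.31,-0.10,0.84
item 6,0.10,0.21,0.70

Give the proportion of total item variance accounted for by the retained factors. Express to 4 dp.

Communalities: 0.3209, 0.3861, 0.3860, 0.3227, 0.8117, 0.5441; Σh² = 2.7715.
Total variance with 6 standardized items is 6, so the solution explains 2.7715/6 = 0.4619.

0.4619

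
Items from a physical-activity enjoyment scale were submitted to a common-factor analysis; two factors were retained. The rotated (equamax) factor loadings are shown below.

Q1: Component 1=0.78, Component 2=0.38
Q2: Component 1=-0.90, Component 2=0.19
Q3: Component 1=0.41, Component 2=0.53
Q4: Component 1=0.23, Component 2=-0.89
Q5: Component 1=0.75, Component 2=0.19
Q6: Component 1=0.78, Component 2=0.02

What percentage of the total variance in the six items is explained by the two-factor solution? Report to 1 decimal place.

68.3%

SS loadings by factor: 2.8103, 1.2900; total = 4.1003.
Total variance with 6 standardized items is 6, so the solution explains 4.1003/6 = 0.6834 = 68.34%.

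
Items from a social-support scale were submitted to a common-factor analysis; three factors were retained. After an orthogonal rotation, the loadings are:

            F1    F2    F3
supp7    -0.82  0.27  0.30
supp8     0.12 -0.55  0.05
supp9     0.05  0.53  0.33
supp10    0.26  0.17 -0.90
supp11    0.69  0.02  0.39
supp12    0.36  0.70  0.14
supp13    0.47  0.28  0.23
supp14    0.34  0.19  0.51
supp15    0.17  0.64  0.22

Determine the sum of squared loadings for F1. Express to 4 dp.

SS loadings for F1 = (-0.82)² + 0.12² + 0.05² + 0.26² + 0.69² + 0.36² + 0.47² + 0.34² + 0.17² = 0.6724 + 0.0144 + 0.0025 + 0.0676 + 0.4761 + 0.1296 + 0.2209 + 0.1156 + 0.0289 = 1.7280

1.7280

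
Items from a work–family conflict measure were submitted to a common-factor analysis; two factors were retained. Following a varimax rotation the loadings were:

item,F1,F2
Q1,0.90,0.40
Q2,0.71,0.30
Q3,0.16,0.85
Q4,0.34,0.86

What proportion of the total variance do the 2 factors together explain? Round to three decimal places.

SS loadings by factor: 1.4553, 1.7121; total = 3.1674.
Total variance with 4 standardized items is 4, so the solution explains 3.1674/4 = 0.7918.

0.792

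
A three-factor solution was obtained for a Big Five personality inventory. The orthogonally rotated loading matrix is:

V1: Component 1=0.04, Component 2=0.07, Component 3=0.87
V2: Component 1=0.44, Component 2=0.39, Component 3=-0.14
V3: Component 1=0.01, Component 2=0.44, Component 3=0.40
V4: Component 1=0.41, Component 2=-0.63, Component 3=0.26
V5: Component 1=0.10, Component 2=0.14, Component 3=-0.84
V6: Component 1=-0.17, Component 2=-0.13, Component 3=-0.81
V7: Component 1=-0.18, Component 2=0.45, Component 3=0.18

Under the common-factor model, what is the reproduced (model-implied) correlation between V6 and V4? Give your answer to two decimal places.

-0.20

r̂ = Σ λ_i·λ_j across factors = (-0.17)(0.41) + (-0.13)(-0.63) + (-0.81)(0.26)
  = -0.0697 +0.0819 -0.2106 = -0.1984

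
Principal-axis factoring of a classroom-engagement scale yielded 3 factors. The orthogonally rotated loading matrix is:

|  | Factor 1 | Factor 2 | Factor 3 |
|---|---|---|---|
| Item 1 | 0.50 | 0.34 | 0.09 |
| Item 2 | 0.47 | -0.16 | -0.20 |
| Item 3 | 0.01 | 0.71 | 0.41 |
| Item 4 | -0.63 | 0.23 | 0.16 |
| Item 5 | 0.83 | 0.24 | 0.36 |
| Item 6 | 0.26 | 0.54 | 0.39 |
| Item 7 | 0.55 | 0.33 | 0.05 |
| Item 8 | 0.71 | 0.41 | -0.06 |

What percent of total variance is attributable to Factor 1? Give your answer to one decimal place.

30.4%

SS loadings for Factor 1 = 0.50² + 0.47² + 0.01² + (-0.63)² + 0.83² + 0.26² + 0.55² + 0.71² = 2.4310
With 8 standardized items, total variance = 8. Proportion = 2.4310/8 = 0.3039 → 30.39%.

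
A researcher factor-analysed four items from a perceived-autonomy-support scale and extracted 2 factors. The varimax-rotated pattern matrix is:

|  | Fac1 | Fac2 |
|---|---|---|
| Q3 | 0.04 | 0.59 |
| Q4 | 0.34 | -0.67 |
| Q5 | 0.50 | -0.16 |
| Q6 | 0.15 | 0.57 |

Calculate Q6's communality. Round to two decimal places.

h² = 0.15² + 0.57² = 0.0225 + 0.3249 = 0.3474

0.35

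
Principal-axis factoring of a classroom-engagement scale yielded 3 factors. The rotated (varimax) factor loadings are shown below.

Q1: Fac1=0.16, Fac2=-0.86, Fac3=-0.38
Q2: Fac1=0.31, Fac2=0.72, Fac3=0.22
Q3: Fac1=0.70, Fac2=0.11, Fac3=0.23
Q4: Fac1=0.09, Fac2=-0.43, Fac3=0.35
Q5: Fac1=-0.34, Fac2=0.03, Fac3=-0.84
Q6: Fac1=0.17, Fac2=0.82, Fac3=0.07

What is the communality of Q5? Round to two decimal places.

h² = (-0.34)² + 0.03² + (-0.84)² = 0.1156 + 0.0009 + 0.7056 = 0.8221

0.82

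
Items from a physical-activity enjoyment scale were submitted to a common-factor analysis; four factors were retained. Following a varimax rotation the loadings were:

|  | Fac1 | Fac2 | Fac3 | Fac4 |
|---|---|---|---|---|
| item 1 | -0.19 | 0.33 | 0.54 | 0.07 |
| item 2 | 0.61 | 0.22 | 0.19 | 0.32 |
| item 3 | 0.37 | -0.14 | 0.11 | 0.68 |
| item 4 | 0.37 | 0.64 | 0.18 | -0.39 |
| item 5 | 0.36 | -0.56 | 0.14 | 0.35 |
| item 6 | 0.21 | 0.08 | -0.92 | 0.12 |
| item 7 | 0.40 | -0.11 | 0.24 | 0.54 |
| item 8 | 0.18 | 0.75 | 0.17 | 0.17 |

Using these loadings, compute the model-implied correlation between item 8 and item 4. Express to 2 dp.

r̂ = Σ λ_i·λ_j across factors = (0.18)(0.37) + (0.75)(0.64) + (0.17)(0.18) + (0.17)(-0.39)
  = +0.0666 +0.4800 +0.0306 -0.0663 = 0.5109

0.51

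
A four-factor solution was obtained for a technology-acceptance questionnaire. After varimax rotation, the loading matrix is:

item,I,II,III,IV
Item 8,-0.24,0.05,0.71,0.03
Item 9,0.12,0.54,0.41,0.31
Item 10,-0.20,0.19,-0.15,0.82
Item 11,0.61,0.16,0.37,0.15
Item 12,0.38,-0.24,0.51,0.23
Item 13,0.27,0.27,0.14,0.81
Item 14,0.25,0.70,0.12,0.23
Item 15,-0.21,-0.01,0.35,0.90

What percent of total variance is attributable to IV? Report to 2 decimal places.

29.55%

SS loadings for IV = 0.03² + 0.31² + 0.82² + 0.15² + 0.23² + 0.81² + 0.23² + 0.90² = 2.3638
With 8 standardized items, total variance = 8. Proportion = 2.3638/8 = 0.2955 → 29.55%.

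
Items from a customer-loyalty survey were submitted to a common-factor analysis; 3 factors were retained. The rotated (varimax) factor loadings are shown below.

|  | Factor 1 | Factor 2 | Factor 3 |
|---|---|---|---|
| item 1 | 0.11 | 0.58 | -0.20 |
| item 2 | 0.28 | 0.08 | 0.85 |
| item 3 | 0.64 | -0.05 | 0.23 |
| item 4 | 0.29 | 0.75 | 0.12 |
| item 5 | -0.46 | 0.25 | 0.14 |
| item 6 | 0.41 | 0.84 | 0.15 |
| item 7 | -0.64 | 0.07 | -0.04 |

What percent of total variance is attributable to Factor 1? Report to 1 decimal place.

SS loadings for Factor 1 = 0.11² + 0.28² + 0.64² + 0.29² + (-0.46)² + 0.41² + (-0.64)² = 1.3735
With 7 standardized items, total variance = 7. Proportion = 1.3735/7 = 0.1962 → 19.62%.

19.6%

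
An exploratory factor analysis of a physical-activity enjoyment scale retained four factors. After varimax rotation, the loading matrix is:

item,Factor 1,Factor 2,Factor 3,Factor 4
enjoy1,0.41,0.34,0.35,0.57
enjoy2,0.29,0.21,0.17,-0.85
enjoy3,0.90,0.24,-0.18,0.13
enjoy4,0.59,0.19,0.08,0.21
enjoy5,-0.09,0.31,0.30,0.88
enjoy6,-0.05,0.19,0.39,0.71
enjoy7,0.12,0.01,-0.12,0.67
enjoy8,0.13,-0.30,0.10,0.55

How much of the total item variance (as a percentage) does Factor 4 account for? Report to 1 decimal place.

39.2%

SS loadings for Factor 4 = 0.57² + (-0.85)² + 0.13² + 0.21² + 0.88² + 0.71² + 0.67² + 0.55² = 3.1383
With 8 standardized items, total variance = 8. Proportion = 3.1383/8 = 0.3923 → 39.23%.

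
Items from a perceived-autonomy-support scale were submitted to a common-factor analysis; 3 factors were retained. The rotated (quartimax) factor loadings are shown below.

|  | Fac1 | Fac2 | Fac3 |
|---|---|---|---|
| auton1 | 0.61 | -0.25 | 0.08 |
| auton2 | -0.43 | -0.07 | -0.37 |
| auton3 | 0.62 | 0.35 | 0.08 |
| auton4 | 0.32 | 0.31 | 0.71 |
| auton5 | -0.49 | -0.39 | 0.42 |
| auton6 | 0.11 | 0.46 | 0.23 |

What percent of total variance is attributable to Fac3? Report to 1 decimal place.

SS loadings for Fac3 = 0.08² + (-0.37)² + 0.08² + 0.71² + 0.42² + 0.23² = 0.8831
With 6 standardized items, total variance = 6. Proportion = 0.8831/6 = 0.1472 → 14.72%.

14.7%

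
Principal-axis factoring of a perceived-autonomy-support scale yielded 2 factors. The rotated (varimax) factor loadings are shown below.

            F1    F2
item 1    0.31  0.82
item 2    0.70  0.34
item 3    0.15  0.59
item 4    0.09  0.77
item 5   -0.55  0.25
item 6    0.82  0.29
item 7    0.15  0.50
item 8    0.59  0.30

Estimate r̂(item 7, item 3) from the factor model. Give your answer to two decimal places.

0.32

r̂ = Σ λ_i·λ_j across factors = (0.15)(0.15) + (0.50)(0.59)
  = +0.0225 +0.2950 = 0.3175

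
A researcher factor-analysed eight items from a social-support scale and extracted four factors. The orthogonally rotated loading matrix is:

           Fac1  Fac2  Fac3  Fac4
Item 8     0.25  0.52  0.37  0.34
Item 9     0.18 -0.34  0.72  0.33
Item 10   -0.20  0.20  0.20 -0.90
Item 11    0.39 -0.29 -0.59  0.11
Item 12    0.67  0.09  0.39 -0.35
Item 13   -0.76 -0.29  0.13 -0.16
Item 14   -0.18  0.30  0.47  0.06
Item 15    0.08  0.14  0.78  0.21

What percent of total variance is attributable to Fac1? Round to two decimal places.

SS loadings for Fac1 = 0.25² + 0.18² + (-0.20)² + 0.39² + 0.67² + (-0.76)² + (-0.18)² + 0.08² = 1.3523
With 8 standardized items, total variance = 8. Proportion = 1.3523/8 = 0.1690 → 16.90%.

16.90%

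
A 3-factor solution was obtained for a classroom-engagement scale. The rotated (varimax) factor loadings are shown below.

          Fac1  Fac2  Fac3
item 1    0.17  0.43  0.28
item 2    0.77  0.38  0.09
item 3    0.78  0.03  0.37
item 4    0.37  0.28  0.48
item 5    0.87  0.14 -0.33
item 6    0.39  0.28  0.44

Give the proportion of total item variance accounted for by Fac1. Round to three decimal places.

0.379

SS loadings for Fac1 = 0.17² + 0.77² + 0.78² + 0.37² + 0.87² + 0.39² = 2.2761
Proportion of variance = 2.2761 / 6 = 0.3794.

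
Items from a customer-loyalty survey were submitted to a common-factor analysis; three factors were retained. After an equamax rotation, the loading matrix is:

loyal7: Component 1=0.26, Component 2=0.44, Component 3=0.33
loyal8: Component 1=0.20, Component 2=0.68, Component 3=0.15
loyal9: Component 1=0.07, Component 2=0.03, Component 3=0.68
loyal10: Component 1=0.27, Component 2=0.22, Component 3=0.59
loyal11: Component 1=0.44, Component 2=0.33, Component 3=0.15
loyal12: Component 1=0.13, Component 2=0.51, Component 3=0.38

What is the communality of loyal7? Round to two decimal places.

h² = 0.26² + 0.44² + 0.33² = 0.0676 + 0.1936 + 0.1089 = 0.3701

0.37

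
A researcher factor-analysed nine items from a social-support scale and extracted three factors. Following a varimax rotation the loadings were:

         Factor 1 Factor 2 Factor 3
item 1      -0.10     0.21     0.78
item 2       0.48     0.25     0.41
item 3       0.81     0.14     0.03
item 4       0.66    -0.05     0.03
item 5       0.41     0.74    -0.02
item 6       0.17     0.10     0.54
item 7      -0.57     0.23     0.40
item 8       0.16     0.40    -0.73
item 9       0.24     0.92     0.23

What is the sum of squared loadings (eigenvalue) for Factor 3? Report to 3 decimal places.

SS loadings for Factor 3 = 0.78² + 0.41² + 0.03² + 0.03² + (-0.02)² + 0.54² + 0.40² + (-0.73)² + 0.23² = 0.6084 + 0.1681 + 0.0009 + 0.0009 + 0.0004 + 0.2916 + 0.1600 + 0.5329 + 0.0529 = 1.8161

1.816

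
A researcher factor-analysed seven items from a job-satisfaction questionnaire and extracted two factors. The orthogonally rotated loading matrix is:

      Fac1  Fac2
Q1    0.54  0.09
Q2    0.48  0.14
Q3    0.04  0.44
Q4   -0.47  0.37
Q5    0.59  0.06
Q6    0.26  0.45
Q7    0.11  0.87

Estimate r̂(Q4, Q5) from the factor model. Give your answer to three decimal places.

-0.255

r̂ = Σ λ_i·λ_j across factors = (-0.47)(0.59) + (0.37)(0.06)
  = -0.2773 +0.0222 = -0.2551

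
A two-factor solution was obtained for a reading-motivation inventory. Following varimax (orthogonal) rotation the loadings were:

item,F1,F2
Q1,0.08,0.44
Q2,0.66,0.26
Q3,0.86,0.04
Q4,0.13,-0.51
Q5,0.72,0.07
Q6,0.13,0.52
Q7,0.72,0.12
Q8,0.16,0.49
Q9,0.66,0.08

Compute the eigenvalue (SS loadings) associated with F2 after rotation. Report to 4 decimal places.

SS loadings for F2 = 0.44² + 0.26² + 0.04² + (-0.51)² + 0.07² + 0.52² + 0.12² + 0.49² + 0.08² = 0.1936 + 0.0676 + 0.0016 + 0.2601 + 0.0049 + 0.2704 + 0.0144 + 0.2401 + 0.0064 = 1.0591

1.0591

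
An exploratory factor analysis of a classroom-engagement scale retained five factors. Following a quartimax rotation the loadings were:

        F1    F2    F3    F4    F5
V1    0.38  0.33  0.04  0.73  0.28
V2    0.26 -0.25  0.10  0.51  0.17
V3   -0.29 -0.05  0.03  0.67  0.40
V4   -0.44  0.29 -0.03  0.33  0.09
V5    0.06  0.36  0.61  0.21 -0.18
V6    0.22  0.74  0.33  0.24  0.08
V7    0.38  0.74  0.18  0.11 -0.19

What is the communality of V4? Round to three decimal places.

0.396

h² = (-0.44)² + 0.29² + (-0.03)² + 0.33² + 0.09² = 0.1936 + 0.0841 + 0.0009 + 0.1089 + 0.0081 = 0.3956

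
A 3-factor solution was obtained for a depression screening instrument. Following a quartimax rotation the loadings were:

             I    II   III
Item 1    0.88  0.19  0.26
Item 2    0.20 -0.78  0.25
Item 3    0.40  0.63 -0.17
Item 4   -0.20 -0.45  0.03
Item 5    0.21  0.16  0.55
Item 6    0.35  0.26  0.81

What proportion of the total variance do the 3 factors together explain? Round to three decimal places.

0.606

Communalities: 0.8781, 0.7109, 0.5858, 0.2434, 0.3722, 0.8462; Σh² = 3.6366.
Total variance with 6 standardized items is 6, so the solution explains 3.6366/6 = 0.6061.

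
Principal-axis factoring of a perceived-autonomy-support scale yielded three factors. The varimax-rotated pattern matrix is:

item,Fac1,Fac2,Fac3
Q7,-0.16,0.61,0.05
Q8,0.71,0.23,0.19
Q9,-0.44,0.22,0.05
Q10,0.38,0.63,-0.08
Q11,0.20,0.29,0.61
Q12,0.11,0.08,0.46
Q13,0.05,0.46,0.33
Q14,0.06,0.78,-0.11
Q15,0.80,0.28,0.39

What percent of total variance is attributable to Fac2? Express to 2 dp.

20.66%

SS loadings for Fac2 = 0.61² + 0.23² + 0.22² + 0.63² + 0.29² + 0.08² + 0.46² + 0.78² + 0.28² = 1.8592
With 9 standardized items, total variance = 9. Proportion = 1.8592/9 = 0.2066 → 20.66%.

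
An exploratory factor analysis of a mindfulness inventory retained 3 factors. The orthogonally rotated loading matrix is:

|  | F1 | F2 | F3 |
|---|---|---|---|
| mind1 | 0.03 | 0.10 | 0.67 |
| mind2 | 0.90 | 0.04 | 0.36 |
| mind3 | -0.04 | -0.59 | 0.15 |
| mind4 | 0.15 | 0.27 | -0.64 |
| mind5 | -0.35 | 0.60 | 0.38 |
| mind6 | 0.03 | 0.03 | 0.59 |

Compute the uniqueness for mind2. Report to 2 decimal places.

0.06

h² = 0.90² + 0.04² + 0.36² = 0.8100 + 0.0016 + 0.1296 = 0.9412
Uniqueness u² = 1 − h² = 1 − 0.9412 = 0.0588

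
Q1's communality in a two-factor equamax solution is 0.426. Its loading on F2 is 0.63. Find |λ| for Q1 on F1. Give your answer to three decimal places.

Under orthogonal rotation h² = Σλ², so λ_F1² = h² − (0.3969) = 0.426 − 0.3969 = 0.0291.
|λ| = √0.0291 = 0.1706.

0.171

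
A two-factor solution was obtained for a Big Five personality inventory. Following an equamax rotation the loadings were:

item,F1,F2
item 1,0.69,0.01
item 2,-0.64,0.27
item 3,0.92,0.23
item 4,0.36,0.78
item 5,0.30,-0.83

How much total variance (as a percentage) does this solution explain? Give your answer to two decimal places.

Communalities: 0.4762, 0.4825, 0.8993, 0.7380, 0.7789; Σh² = 3.3749.
Total variance with 5 standardized items is 5, so the solution explains 3.3749/5 = 0.6750 = 67.50%.

67.50%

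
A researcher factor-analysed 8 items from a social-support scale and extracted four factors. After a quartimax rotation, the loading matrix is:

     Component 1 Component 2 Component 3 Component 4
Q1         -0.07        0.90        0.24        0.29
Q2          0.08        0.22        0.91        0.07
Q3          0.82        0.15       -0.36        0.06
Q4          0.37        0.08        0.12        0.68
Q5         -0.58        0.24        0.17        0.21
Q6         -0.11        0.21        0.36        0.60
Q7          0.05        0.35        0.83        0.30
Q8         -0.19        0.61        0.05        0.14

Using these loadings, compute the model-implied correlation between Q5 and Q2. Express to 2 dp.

r̂ = Σ λ_i·λ_j across factors = (-0.58)(0.08) + (0.24)(0.22) + (0.17)(0.91) + (0.21)(0.07)
  = -0.0464 +0.0528 +0.1547 +0.0147 = 0.1758

0.18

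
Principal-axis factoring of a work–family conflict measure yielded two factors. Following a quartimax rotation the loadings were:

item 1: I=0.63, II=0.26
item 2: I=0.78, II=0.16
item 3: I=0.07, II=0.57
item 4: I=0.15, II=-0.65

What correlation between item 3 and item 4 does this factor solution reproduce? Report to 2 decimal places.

r̂ = Σ λ_i·λ_j across factors = (0.07)(0.15) + (0.57)(-0.65)
  = +0.0105 -0.3705 = -0.3600

-0.36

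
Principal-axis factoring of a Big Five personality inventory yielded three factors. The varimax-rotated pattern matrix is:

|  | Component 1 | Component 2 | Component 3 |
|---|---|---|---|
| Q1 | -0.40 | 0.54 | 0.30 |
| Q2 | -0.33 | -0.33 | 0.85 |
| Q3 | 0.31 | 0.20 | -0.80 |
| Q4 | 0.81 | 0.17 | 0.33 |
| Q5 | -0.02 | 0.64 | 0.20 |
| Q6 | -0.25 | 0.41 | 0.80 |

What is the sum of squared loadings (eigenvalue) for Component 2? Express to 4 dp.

SS loadings for Component 2 = 0.54² + (-0.33)² + 0.20² + 0.17² + 0.64² + 0.41² = 0.2916 + 0.1089 + 0.0400 + 0.0289 + 0.4096 + 0.1681 = 1.0471

1.0471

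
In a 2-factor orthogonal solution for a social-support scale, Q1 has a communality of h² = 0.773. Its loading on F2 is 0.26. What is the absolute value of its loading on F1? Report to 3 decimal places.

0.840

Under orthogonal rotation h² = Σλ², so λ_F1² = h² − (0.0676) = 0.773 − 0.0676 = 0.7054.
|λ| = √0.7054 = 0.8399.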